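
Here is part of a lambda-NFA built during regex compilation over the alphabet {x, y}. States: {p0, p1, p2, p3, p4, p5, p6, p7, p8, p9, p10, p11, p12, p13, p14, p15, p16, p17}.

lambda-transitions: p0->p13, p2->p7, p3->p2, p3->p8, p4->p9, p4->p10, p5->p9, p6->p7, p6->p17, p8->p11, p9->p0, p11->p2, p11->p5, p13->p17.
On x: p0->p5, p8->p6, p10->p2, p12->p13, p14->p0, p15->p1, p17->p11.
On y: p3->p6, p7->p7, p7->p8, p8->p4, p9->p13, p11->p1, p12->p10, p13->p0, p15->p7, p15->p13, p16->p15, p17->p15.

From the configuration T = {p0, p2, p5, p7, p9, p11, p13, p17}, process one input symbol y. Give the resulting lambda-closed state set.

p7 on y → {p7, p8}.
p9 on y → {p13}.
p11 on y → {p1}.
p13 on y → {p0}.
p17 on y → {p15}.
No y-transition from p0, p2, p5.
Union after reading y: {p0, p1, p7, p8, p13, p15}.
Now take the lambda-closure:
From p8 via lambda: add p11.
From p13 via lambda: add p17.
From p11 via lambda: add p2, p5.
From p5 via lambda: add p9.
No new states can be added; the closed set is {p0, p1, p2, p5, p7, p8, p9, p11, p13, p15, p17}.

{p0, p1, p2, p5, p7, p8, p9, p11, p13, p15, p17}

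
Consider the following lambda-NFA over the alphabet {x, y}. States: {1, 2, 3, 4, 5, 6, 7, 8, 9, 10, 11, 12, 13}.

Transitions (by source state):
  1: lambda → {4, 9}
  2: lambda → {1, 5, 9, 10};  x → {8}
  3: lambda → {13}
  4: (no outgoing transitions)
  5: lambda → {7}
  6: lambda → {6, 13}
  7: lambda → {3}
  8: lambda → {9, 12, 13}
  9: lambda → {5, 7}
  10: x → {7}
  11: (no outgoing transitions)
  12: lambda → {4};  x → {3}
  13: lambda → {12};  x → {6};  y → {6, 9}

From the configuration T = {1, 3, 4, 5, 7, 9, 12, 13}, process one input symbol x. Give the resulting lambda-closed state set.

{3, 4, 6, 12, 13}

12 on x → {3}.
13 on x → {6}.
No x-transition from 1, 3, 4, 5, 7, 9.
Union after reading x: {3, 6}.
Now take the lambda-closure:
From 3 via lambda: add 13.
From 13 via lambda: add 12.
From 12 via lambda: add 4.
No new states can be added; the closed set is {3, 4, 6, 12, 13}.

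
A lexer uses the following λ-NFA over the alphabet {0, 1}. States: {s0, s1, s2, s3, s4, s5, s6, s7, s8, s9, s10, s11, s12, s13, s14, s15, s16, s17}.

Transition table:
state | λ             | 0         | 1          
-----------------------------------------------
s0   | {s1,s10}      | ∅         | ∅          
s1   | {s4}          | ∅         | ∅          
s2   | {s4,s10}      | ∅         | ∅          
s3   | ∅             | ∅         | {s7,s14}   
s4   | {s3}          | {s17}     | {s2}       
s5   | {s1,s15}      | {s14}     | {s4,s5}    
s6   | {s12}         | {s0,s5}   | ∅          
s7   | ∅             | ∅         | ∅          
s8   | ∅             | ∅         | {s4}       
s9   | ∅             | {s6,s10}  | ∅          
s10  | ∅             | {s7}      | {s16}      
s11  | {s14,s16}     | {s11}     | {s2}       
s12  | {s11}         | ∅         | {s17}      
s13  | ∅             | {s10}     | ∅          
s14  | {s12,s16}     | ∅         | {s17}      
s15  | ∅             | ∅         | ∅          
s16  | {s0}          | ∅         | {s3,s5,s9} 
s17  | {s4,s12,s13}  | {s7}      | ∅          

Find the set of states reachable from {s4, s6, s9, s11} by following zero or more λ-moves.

Start with {s4, s6, s9, s11}.
From s4 via λ: add s3.
From s6 via λ: add s12.
From s11 via λ: add s14, s16.
From s16 via λ: add s0.
From s0 via λ: add s1, s10.
No new states can be added; the closed set is {s0, s1, s3, s4, s6, s9, s10, s11, s12, s14, s16}.

{s0, s1, s3, s4, s6, s9, s10, s11, s12, s14, s16}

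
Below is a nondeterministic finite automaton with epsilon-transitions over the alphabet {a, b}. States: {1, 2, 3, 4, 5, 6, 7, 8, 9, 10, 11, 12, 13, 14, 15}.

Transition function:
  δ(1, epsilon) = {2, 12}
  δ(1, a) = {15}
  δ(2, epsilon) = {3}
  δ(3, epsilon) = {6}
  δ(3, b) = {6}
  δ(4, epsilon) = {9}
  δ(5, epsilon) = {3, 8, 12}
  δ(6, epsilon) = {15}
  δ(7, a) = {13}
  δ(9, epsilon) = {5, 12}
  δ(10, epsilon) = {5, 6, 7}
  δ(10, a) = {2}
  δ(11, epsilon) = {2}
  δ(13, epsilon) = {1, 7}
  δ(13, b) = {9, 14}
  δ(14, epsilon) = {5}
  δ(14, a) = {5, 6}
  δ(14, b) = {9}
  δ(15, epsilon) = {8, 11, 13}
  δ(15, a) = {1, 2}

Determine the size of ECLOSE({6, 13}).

10

Start with {6, 13}.
From 6 via epsilon: add 15.
From 13 via epsilon: add 1, 7.
From 1 via epsilon: add 2, 12.
From 15 via epsilon: add 8, 11.
From 2 via epsilon: add 3.
epsilon-closure = {1, 2, 3, 6, 7, 8, 11, 12, 13, 15}, which has 10 states.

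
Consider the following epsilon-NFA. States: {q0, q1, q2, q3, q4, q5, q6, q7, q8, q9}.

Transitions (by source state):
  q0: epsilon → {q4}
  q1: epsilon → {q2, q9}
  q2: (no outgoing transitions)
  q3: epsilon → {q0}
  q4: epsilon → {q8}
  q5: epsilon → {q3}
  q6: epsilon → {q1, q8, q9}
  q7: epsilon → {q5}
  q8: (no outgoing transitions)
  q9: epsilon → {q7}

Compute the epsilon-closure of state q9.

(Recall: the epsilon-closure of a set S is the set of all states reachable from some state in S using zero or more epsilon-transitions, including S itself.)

Start with {q9}.
From q9 via epsilon: add q7.
From q7 via epsilon: add q5.
From q5 via epsilon: add q3.
From q3 via epsilon: add q0.
From q0 via epsilon: add q4.
From q4 via epsilon: add q8.
No new states can be added; the closed set is {q0, q3, q4, q5, q7, q8, q9}.

{q0, q3, q4, q5, q7, q8, q9}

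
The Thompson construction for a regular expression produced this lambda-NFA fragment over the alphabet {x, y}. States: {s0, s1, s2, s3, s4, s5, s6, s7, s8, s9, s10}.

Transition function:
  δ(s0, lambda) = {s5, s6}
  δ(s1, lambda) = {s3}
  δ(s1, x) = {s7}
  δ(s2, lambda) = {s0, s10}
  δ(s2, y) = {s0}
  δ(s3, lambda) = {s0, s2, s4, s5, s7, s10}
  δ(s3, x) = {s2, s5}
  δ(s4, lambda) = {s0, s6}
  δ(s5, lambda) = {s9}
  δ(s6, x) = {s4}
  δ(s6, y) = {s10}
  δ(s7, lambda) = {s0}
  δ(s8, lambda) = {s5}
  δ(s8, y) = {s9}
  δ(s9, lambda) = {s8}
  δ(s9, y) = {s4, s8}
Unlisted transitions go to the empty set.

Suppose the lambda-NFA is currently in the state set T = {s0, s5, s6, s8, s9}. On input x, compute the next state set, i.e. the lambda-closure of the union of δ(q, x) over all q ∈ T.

{s0, s4, s5, s6, s8, s9}

s6 on x → {s4}.
No x-transition from s0, s5, s8, s9.
Union after reading x: {s4}.
Now take the lambda-closure:
From s4 via lambda: add s0, s6.
From s0 via lambda: add s5.
From s5 via lambda: add s9.
From s9 via lambda: add s8.
No new states can be added; the closed set is {s0, s4, s5, s6, s8, s9}.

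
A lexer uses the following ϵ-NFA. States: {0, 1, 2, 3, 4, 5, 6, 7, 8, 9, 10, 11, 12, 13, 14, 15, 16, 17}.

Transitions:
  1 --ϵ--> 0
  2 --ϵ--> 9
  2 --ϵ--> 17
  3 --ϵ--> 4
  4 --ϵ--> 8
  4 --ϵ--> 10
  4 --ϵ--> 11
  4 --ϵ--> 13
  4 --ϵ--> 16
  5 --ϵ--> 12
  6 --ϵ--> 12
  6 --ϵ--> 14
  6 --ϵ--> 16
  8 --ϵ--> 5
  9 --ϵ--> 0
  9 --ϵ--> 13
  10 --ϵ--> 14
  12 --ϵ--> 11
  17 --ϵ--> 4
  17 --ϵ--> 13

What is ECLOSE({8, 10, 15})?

Start with {8, 10, 15}.
From 8 via ϵ: add 5.
From 10 via ϵ: add 14.
From 5 via ϵ: add 12.
From 12 via ϵ: add 11.
No new states can be added; the closed set is {5, 8, 10, 11, 12, 14, 15}.

{5, 8, 10, 11, 12, 14, 15}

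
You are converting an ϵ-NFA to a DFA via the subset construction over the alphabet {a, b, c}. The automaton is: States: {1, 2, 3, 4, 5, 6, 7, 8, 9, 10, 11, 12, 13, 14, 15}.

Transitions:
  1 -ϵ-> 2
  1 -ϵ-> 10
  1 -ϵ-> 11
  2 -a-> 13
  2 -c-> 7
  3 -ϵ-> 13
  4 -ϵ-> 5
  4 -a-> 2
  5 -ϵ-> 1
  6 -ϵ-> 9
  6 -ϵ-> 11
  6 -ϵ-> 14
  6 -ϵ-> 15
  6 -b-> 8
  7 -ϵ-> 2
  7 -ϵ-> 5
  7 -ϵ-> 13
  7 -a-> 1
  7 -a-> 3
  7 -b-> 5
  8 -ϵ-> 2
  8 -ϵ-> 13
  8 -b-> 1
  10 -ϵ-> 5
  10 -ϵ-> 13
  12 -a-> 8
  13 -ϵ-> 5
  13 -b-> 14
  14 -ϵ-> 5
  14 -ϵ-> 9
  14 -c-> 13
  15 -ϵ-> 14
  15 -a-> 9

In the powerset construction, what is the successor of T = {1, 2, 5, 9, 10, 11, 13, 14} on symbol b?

{1, 2, 5, 9, 10, 11, 13, 14}

13 on b → {14}.
No b-transition from 1, 2, 5, 9, 10, 11, 14.
Union after reading b: {14}.
Now take the ϵ-closure:
From 14 via ϵ: add 5, 9.
From 5 via ϵ: add 1.
From 1 via ϵ: add 2, 10, 11.
From 10 via ϵ: add 13.
No new states can be added; the closed set is {1, 2, 5, 9, 10, 11, 13, 14}.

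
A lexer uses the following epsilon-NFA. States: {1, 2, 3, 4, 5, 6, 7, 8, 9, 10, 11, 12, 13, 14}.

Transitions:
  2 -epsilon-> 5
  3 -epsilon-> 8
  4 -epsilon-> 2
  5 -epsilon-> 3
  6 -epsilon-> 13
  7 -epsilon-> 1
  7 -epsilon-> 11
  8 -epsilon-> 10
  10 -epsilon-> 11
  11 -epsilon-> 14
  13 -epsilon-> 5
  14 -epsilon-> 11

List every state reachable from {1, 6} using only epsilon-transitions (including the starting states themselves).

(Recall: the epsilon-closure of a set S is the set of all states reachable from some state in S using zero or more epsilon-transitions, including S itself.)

Start with {1, 6}.
From 6 via epsilon: add 13.
From 13 via epsilon: add 5.
From 5 via epsilon: add 3.
From 3 via epsilon: add 8.
From 8 via epsilon: add 10.
From 10 via epsilon: add 11.
From 11 via epsilon: add 14.
No new states can be added; the closed set is {1, 3, 5, 6, 8, 10, 11, 13, 14}.

{1, 3, 5, 6, 8, 10, 11, 13, 14}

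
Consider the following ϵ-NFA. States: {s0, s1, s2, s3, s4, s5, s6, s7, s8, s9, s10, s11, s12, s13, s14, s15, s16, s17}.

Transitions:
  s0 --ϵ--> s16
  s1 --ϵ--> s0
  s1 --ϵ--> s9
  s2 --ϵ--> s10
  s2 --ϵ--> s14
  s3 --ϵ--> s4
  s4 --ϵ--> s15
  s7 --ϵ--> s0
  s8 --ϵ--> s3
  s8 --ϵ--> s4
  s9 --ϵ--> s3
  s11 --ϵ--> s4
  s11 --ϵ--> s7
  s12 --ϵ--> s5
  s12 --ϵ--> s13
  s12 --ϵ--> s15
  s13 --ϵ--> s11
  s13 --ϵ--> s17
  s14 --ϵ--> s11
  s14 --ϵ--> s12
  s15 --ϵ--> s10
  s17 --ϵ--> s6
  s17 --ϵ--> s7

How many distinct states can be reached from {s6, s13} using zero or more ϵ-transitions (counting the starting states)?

10

Start with {s6, s13}.
From s13 via ϵ: add s11, s17.
From s11 via ϵ: add s4, s7.
From s4 via ϵ: add s15.
From s7 via ϵ: add s0.
From s0 via ϵ: add s16.
From s15 via ϵ: add s10.
ϵ-closure = {s0, s4, s6, s7, s10, s11, s13, s15, s16, s17}, which has 10 states.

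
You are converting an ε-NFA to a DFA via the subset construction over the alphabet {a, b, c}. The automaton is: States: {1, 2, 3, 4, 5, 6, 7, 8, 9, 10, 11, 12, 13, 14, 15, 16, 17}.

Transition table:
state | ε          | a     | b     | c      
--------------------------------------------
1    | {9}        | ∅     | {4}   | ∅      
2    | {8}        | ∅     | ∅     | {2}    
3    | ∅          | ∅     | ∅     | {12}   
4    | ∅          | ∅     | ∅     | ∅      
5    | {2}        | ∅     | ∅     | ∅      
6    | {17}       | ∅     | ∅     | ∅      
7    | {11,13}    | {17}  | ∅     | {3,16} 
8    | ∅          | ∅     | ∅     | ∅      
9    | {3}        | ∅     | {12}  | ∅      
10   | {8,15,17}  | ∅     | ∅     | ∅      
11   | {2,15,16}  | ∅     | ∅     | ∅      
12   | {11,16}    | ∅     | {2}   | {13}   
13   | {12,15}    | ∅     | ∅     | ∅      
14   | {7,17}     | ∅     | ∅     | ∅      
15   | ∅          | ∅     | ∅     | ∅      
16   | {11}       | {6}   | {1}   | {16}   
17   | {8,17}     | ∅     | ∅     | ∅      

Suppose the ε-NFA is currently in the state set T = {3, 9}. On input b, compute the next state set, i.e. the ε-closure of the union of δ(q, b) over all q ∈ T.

9 on b → {12}.
No b-transition from 3.
Union after reading b: {12}.
Now take the ε-closure:
From 12 via ε: add 11, 16.
From 11 via ε: add 2, 15.
From 2 via ε: add 8.
No new states can be added; the closed set is {2, 8, 11, 12, 15, 16}.

{2, 8, 11, 12, 15, 16}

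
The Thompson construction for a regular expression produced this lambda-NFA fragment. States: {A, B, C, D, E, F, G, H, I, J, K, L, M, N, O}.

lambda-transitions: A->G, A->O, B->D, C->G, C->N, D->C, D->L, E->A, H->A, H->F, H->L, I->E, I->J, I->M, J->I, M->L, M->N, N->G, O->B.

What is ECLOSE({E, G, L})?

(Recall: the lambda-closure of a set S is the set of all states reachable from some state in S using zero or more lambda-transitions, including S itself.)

Start with {E, G, L}.
From E via lambda: add A.
From A via lambda: add O.
From O via lambda: add B.
From B via lambda: add D.
From D via lambda: add C.
From C via lambda: add N.
No new states can be added; the closed set is {A, B, C, D, E, G, L, N, O}.

{A, B, C, D, E, G, L, N, O}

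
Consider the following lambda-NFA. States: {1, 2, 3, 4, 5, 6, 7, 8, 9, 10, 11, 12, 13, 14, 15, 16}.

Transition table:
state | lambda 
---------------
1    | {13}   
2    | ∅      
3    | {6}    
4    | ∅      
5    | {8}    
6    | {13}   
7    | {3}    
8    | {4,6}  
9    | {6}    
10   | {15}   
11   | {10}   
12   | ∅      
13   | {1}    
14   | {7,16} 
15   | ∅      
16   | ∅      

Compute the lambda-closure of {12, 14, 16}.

{1, 3, 6, 7, 12, 13, 14, 16}

Start with {12, 14, 16}.
From 14 via lambda: add 7.
From 7 via lambda: add 3.
From 3 via lambda: add 6.
From 6 via lambda: add 13.
From 13 via lambda: add 1.
No new states can be added; the closed set is {1, 3, 6, 7, 12, 13, 14, 16}.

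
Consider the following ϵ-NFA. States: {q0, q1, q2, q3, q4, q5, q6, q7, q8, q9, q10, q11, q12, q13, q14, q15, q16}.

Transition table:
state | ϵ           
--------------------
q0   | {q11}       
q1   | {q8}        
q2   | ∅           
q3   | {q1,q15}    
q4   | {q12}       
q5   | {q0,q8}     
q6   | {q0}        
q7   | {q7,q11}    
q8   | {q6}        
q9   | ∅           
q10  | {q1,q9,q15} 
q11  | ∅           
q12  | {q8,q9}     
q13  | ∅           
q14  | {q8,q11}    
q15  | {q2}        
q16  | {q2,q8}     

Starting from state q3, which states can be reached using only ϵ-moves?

{q0, q1, q2, q3, q6, q8, q11, q15}

Start with {q3}.
From q3 via ϵ: add q1, q15.
From q1 via ϵ: add q8.
From q15 via ϵ: add q2.
From q8 via ϵ: add q6.
From q6 via ϵ: add q0.
From q0 via ϵ: add q11.
No new states can be added; the closed set is {q0, q1, q2, q3, q6, q8, q11, q15}.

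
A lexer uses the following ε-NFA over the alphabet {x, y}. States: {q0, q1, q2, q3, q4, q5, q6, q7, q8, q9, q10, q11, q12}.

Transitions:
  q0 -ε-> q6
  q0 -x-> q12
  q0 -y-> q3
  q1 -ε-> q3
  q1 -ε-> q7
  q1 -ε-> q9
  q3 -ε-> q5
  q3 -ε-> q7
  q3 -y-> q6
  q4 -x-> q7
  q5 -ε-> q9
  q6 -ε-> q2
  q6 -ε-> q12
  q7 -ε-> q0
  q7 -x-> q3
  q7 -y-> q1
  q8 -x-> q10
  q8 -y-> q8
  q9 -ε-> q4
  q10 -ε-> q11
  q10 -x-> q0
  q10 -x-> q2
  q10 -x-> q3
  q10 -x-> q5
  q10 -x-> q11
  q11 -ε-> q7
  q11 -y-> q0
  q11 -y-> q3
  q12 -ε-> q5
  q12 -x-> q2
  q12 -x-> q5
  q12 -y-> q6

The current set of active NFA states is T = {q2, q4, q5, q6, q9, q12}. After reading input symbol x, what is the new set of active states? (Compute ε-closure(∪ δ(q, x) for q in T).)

q4 on x → {q7}.
q12 on x → {q2, q5}.
No x-transition from q2, q5, q6, q9.
Union after reading x: {q2, q5, q7}.
Now take the ε-closure:
From q5 via ε: add q9.
From q7 via ε: add q0.
From q0 via ε: add q6.
From q9 via ε: add q4.
From q6 via ε: add q12.
No new states can be added; the closed set is {q0, q2, q4, q5, q6, q7, q9, q12}.

{q0, q2, q4, q5, q6, q7, q9, q12}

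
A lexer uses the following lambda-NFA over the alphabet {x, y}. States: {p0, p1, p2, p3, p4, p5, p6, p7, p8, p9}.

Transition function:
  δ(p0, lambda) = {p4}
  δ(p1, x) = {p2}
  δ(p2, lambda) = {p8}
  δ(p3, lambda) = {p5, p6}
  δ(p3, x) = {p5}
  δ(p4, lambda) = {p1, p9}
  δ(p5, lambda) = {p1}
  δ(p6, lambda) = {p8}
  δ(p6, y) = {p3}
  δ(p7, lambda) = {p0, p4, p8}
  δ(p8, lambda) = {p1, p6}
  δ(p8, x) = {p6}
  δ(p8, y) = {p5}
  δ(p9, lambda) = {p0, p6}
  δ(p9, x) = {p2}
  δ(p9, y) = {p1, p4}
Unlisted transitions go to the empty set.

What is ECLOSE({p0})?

{p0, p1, p4, p6, p8, p9}

Start with {p0}.
From p0 via lambda: add p4.
From p4 via lambda: add p1, p9.
From p9 via lambda: add p6.
From p6 via lambda: add p8.
No new states can be added; the closed set is {p0, p1, p4, p6, p8, p9}.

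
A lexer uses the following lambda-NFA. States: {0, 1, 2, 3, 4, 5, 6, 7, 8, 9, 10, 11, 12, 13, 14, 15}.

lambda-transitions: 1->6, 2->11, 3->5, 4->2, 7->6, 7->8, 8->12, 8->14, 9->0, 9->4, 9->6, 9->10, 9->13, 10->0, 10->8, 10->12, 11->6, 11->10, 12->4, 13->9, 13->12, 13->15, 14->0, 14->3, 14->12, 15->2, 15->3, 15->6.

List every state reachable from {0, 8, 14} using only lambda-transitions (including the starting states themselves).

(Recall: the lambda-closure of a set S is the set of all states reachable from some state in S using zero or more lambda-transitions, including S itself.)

{0, 2, 3, 4, 5, 6, 8, 10, 11, 12, 14}

Start with {0, 8, 14}.
From 8 via lambda: add 12.
From 14 via lambda: add 3.
From 3 via lambda: add 5.
From 12 via lambda: add 4.
From 4 via lambda: add 2.
From 2 via lambda: add 11.
From 11 via lambda: add 6, 10.
No new states can be added; the closed set is {0, 2, 3, 4, 5, 6, 8, 10, 11, 12, 14}.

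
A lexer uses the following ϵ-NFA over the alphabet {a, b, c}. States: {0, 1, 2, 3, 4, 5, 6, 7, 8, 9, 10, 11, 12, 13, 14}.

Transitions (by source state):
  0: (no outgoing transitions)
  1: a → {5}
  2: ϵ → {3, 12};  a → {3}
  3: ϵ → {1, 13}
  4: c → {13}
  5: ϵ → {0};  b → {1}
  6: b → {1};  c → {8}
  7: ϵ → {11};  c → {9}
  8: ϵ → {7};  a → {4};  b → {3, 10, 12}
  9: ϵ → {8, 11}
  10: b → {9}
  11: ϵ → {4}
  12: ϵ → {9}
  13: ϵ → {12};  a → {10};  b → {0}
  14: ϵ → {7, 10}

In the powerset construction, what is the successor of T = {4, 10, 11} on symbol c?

{4, 7, 8, 9, 11, 12, 13}

4 on c → {13}.
No c-transition from 10, 11.
Union after reading c: {13}.
Now take the ϵ-closure:
From 13 via ϵ: add 12.
From 12 via ϵ: add 9.
From 9 via ϵ: add 8, 11.
From 8 via ϵ: add 7.
From 11 via ϵ: add 4.
No new states can be added; the closed set is {4, 7, 8, 9, 11, 12, 13}.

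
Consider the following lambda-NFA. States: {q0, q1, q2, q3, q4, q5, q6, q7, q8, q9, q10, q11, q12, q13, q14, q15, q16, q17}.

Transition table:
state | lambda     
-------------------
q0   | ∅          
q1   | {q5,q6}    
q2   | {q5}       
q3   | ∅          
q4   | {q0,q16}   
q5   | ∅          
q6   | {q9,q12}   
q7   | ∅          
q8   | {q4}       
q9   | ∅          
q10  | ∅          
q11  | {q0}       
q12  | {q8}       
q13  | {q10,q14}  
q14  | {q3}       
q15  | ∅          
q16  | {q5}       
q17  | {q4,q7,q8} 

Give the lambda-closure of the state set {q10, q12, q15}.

Start with {q10, q12, q15}.
From q12 via lambda: add q8.
From q8 via lambda: add q4.
From q4 via lambda: add q0, q16.
From q16 via lambda: add q5.
No new states can be added; the closed set is {q0, q4, q5, q8, q10, q12, q15, q16}.

{q0, q4, q5, q8, q10, q12, q15, q16}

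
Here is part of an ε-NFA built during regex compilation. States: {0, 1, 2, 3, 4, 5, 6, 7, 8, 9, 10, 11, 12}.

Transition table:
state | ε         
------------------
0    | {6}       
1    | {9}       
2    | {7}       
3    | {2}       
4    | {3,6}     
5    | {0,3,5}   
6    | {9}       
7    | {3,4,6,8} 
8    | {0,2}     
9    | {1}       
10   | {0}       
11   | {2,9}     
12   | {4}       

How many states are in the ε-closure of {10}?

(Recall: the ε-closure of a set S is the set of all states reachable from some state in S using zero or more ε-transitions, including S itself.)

5

Start with {10}.
From 10 via ε: add 0.
From 0 via ε: add 6.
From 6 via ε: add 9.
From 9 via ε: add 1.
ε-closure = {0, 1, 6, 9, 10}, which has 5 states.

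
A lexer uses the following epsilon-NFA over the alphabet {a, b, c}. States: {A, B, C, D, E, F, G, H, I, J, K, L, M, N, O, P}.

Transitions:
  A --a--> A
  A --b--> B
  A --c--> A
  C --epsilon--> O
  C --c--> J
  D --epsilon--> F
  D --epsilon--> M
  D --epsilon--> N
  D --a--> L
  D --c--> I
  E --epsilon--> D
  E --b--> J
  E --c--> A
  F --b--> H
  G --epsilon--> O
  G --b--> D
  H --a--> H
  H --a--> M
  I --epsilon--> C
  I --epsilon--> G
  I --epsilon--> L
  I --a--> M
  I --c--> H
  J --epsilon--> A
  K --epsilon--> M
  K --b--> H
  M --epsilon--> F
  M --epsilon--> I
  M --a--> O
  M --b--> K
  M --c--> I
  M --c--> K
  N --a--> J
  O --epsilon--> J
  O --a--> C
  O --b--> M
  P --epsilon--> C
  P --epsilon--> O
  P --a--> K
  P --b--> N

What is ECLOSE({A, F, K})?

{A, C, F, G, I, J, K, L, M, O}

Start with {A, F, K}.
From K via epsilon: add M.
From M via epsilon: add I.
From I via epsilon: add C, G, L.
From C via epsilon: add O.
From O via epsilon: add J.
No new states can be added; the closed set is {A, C, F, G, I, J, K, L, M, O}.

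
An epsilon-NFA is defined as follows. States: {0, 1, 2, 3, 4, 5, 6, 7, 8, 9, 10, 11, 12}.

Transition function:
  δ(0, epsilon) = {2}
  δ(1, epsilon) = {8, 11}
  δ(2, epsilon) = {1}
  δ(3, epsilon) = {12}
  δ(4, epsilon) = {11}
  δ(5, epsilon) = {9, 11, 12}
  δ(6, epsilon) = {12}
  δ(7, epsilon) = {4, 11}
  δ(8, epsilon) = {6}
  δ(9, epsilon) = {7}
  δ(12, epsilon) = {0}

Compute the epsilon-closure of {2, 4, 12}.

Start with {2, 4, 12}.
From 2 via epsilon: add 1.
From 4 via epsilon: add 11.
From 12 via epsilon: add 0.
From 1 via epsilon: add 8.
From 8 via epsilon: add 6.
No new states can be added; the closed set is {0, 1, 2, 4, 6, 8, 11, 12}.

{0, 1, 2, 4, 6, 8, 11, 12}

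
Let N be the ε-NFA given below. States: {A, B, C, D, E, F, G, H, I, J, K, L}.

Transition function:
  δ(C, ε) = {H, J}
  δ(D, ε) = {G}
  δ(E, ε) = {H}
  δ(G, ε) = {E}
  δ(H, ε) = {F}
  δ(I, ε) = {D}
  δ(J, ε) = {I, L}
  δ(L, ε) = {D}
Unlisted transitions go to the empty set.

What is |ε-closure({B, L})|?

7

Start with {B, L}.
From L via ε: add D.
From D via ε: add G.
From G via ε: add E.
From E via ε: add H.
From H via ε: add F.
ε-closure = {B, D, E, F, G, H, L}, which has 7 states.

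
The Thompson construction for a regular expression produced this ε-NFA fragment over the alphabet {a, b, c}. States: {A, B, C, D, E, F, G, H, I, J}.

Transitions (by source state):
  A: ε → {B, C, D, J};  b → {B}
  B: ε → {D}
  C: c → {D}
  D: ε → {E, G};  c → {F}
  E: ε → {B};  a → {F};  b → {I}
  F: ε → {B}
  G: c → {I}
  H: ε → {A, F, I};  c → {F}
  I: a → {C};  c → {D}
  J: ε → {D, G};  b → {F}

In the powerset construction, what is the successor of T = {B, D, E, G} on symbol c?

{B, D, E, F, G, I}

D on c → {F}.
G on c → {I}.
No c-transition from B, E.
Union after reading c: {F, I}.
Now take the ε-closure:
From F via ε: add B.
From B via ε: add D.
From D via ε: add E, G.
No new states can be added; the closed set is {B, D, E, F, G, I}.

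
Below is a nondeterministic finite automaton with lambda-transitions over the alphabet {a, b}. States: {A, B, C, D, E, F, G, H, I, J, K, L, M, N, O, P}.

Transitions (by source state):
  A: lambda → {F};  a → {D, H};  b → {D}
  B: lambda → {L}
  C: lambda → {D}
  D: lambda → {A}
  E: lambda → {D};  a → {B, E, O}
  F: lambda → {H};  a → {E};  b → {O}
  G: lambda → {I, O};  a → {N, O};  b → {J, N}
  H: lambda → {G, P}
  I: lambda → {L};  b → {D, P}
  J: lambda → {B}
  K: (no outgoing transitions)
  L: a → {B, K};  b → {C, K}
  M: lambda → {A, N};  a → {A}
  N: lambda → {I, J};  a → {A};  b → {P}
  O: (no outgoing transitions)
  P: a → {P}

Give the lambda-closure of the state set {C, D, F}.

Start with {C, D, F}.
From D via lambda: add A.
From F via lambda: add H.
From H via lambda: add G, P.
From G via lambda: add I, O.
From I via lambda: add L.
No new states can be added; the closed set is {A, C, D, F, G, H, I, L, O, P}.

{A, C, D, F, G, H, I, L, O, P}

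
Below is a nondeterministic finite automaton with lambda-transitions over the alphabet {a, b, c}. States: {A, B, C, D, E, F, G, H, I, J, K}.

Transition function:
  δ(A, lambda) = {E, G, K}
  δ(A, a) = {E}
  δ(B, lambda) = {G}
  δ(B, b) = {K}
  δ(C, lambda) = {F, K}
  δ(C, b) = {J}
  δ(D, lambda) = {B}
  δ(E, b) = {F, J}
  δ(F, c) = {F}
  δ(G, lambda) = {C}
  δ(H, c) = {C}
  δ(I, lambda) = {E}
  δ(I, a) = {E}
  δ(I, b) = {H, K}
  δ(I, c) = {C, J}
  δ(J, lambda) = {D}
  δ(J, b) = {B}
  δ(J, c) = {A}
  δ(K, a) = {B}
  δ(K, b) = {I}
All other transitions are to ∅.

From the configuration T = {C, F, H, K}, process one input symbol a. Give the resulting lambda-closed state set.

{B, C, F, G, K}

K on a → {B}.
No a-transition from C, F, H.
Union after reading a: {B}.
Now take the lambda-closure:
From B via lambda: add G.
From G via lambda: add C.
From C via lambda: add F, K.
No new states can be added; the closed set is {B, C, F, G, K}.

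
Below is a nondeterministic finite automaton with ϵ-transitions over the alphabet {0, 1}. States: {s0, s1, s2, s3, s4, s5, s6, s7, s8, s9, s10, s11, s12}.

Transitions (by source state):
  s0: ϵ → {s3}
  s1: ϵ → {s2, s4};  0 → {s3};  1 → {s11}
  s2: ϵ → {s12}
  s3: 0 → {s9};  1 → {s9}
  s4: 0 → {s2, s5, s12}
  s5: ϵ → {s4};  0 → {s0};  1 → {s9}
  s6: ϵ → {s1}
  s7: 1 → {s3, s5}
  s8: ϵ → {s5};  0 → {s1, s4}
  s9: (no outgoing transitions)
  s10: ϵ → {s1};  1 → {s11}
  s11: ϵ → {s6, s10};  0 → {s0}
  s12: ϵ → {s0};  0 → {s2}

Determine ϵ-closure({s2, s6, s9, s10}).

{s0, s1, s2, s3, s4, s6, s9, s10, s12}

Start with {s2, s6, s9, s10}.
From s2 via ϵ: add s12.
From s6 via ϵ: add s1.
From s1 via ϵ: add s4.
From s12 via ϵ: add s0.
From s0 via ϵ: add s3.
No new states can be added; the closed set is {s0, s1, s2, s3, s4, s6, s9, s10, s12}.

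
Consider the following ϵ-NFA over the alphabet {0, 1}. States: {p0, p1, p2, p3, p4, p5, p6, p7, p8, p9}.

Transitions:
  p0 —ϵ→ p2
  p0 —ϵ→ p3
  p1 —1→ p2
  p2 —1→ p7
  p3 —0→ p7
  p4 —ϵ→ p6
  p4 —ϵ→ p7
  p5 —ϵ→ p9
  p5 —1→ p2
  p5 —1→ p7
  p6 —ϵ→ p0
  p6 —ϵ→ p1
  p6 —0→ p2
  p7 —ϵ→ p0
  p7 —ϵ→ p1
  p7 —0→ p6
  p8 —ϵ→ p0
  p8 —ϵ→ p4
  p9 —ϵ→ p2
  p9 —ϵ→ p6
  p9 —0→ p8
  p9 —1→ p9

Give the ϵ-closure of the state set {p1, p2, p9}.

Start with {p1, p2, p9}.
From p9 via ϵ: add p6.
From p6 via ϵ: add p0.
From p0 via ϵ: add p3.
No new states can be added; the closed set is {p0, p1, p2, p3, p6, p9}.

{p0, p1, p2, p3, p6, p9}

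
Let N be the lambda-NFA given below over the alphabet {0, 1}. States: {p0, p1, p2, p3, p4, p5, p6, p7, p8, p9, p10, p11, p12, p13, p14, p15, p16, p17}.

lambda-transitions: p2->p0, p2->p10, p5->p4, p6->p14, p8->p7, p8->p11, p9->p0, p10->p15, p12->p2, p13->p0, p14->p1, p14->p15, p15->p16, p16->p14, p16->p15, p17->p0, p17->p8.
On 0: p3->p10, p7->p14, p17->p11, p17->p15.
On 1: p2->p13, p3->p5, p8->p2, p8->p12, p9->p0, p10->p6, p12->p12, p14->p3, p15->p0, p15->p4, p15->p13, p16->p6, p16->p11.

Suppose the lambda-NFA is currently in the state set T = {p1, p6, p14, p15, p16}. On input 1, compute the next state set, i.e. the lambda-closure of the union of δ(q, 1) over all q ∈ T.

{p0, p1, p3, p4, p6, p11, p13, p14, p15, p16}

p14 on 1 → {p3}.
p15 on 1 → {p0, p4, p13}.
p16 on 1 → {p6, p11}.
No 1-transition from p1, p6.
Union after reading 1: {p0, p3, p4, p6, p11, p13}.
Now take the lambda-closure:
From p6 via lambda: add p14.
From p14 via lambda: add p1, p15.
From p15 via lambda: add p16.
No new states can be added; the closed set is {p0, p1, p3, p4, p6, p11, p13, p14, p15, p16}.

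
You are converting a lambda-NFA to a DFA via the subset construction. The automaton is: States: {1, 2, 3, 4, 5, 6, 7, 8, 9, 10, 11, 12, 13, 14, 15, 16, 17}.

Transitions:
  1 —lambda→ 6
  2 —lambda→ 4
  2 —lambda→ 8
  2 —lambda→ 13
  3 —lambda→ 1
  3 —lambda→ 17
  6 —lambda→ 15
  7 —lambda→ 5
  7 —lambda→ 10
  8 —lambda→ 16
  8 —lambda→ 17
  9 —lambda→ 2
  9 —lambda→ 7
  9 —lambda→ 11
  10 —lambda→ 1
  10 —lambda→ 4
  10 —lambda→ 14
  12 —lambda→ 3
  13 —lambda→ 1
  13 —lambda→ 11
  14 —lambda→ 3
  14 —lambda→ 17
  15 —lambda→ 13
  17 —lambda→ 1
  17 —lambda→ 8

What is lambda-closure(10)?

{1, 3, 4, 6, 8, 10, 11, 13, 14, 15, 16, 17}

Start with {10}.
From 10 via lambda: add 1, 4, 14.
From 1 via lambda: add 6.
From 14 via lambda: add 3, 17.
From 6 via lambda: add 15.
From 17 via lambda: add 8.
From 8 via lambda: add 16.
From 15 via lambda: add 13.
From 13 via lambda: add 11.
No new states can be added; the closed set is {1, 3, 4, 6, 8, 10, 11, 13, 14, 15, 16, 17}.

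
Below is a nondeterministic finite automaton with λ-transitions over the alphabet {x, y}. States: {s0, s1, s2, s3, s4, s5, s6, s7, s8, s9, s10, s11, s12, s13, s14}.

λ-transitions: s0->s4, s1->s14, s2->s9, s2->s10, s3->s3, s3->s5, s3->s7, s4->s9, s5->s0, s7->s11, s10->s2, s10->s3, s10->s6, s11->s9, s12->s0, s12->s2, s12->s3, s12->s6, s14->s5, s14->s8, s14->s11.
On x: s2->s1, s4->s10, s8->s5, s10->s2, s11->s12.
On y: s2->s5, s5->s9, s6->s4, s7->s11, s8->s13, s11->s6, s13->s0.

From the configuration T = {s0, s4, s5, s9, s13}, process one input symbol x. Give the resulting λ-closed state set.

s4 on x → {s10}.
No x-transition from s0, s5, s9, s13.
Union after reading x: {s10}.
Now take the λ-closure:
From s10 via λ: add s2, s3, s6.
From s2 via λ: add s9.
From s3 via λ: add s5, s7.
From s5 via λ: add s0.
From s7 via λ: add s11.
From s0 via λ: add s4.
No new states can be added; the closed set is {s0, s2, s3, s4, s5, s6, s7, s9, s10, s11}.

{s0, s2, s3, s4, s5, s6, s7, s9, s10, s11}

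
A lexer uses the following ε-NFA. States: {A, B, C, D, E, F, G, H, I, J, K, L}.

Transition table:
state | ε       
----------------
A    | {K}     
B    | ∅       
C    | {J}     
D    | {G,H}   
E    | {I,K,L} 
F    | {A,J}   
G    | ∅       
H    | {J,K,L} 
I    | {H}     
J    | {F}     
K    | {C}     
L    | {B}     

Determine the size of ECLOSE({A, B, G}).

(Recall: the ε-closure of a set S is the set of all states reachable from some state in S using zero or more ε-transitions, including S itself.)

7

Start with {A, B, G}.
From A via ε: add K.
From K via ε: add C.
From C via ε: add J.
From J via ε: add F.
ε-closure = {A, B, C, F, G, J, K}, which has 7 states.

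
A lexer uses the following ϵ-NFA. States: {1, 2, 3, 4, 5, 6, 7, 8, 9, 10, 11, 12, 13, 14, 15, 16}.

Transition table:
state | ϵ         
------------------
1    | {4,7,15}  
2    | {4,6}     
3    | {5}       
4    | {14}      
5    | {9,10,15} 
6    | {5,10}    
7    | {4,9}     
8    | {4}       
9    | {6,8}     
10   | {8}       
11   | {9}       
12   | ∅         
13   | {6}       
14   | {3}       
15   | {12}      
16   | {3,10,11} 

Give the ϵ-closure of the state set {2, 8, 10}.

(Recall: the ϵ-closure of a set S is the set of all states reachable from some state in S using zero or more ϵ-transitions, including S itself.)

Start with {2, 8, 10}.
From 2 via ϵ: add 4, 6.
From 4 via ϵ: add 14.
From 6 via ϵ: add 5.
From 5 via ϵ: add 9, 15.
From 14 via ϵ: add 3.
From 15 via ϵ: add 12.
No new states can be added; the closed set is {2, 3, 4, 5, 6, 8, 9, 10, 12, 14, 15}.

{2, 3, 4, 5, 6, 8, 9, 10, 12, 14, 15}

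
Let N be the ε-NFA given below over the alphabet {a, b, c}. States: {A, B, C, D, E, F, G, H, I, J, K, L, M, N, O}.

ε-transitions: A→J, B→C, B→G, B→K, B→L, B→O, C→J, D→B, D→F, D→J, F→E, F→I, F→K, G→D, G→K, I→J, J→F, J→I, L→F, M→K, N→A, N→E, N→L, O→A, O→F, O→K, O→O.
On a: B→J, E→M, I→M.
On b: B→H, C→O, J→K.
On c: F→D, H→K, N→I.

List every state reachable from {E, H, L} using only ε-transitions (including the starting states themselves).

{E, F, H, I, J, K, L}

Start with {E, H, L}.
From L via ε: add F.
From F via ε: add I, K.
From I via ε: add J.
No new states can be added; the closed set is {E, F, H, I, J, K, L}.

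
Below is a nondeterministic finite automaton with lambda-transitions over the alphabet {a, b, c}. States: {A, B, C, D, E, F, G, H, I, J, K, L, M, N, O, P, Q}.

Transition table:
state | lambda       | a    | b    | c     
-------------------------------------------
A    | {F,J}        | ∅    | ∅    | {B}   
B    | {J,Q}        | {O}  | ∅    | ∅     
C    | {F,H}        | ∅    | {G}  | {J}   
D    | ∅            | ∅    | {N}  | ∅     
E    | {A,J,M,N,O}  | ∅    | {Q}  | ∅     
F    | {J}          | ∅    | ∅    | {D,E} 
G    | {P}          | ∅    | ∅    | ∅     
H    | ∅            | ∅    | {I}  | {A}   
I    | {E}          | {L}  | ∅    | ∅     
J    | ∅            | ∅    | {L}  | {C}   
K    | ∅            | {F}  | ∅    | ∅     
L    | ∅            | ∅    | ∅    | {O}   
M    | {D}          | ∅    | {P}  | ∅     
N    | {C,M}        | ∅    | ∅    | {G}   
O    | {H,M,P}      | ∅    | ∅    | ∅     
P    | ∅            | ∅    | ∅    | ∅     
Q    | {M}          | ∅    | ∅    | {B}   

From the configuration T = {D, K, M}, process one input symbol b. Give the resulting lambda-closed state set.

D on b → {N}.
M on b → {P}.
No b-transition from K.
Union after reading b: {N, P}.
Now take the lambda-closure:
From N via lambda: add C, M.
From C via lambda: add F, H.
From M via lambda: add D.
From F via lambda: add J.
No new states can be added; the closed set is {C, D, F, H, J, M, N, P}.

{C, D, F, H, J, M, N, P}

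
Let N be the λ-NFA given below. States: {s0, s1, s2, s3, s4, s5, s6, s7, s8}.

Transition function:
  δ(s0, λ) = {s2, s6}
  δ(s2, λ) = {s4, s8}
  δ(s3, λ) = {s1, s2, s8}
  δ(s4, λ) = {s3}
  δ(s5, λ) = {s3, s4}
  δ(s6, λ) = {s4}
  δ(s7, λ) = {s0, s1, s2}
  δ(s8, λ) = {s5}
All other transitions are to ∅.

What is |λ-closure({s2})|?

Start with {s2}.
From s2 via λ: add s4, s8.
From s4 via λ: add s3.
From s8 via λ: add s5.
From s3 via λ: add s1.
λ-closure = {s1, s2, s3, s4, s5, s8}, which has 6 states.

6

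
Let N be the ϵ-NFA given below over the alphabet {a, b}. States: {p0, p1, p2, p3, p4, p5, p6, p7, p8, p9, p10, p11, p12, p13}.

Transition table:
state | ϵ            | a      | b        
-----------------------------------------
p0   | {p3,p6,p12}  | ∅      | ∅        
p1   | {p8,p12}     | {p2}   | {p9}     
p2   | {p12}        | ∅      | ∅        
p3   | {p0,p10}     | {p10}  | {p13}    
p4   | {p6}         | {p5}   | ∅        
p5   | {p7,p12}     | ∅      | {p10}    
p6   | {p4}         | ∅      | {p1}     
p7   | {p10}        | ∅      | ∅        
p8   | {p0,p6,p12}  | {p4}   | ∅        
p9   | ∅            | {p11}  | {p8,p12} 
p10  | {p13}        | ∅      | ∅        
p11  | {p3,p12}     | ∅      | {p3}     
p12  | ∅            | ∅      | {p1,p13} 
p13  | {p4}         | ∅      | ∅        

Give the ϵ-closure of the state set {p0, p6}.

{p0, p3, p4, p6, p10, p12, p13}

Start with {p0, p6}.
From p0 via ϵ: add p3, p12.
From p6 via ϵ: add p4.
From p3 via ϵ: add p10.
From p10 via ϵ: add p13.
No new states can be added; the closed set is {p0, p3, p4, p6, p10, p12, p13}.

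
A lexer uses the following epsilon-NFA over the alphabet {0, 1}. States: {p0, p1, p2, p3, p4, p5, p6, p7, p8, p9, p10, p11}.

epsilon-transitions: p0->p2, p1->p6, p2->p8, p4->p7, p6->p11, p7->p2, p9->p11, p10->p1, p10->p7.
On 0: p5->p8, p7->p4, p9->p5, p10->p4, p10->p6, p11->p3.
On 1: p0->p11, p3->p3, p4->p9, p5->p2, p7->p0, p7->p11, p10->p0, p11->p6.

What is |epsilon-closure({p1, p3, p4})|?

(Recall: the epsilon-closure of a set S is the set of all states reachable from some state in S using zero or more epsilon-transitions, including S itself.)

Start with {p1, p3, p4}.
From p1 via epsilon: add p6.
From p4 via epsilon: add p7.
From p6 via epsilon: add p11.
From p7 via epsilon: add p2.
From p2 via epsilon: add p8.
epsilon-closure = {p1, p2, p3, p4, p6, p7, p8, p11}, which has 8 states.

8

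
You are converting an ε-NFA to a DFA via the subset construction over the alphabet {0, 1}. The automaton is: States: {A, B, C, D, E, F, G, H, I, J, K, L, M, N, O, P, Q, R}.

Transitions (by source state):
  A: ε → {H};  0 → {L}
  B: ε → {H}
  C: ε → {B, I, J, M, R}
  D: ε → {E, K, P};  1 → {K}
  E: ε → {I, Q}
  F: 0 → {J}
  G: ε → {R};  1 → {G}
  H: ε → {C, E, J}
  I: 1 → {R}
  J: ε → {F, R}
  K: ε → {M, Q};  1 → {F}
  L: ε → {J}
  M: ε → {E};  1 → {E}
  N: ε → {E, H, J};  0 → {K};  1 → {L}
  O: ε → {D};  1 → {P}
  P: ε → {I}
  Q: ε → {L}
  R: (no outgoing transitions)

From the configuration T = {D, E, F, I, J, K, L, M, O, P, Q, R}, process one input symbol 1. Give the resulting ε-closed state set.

D on 1 → {K}.
I on 1 → {R}.
K on 1 → {F}.
M on 1 → {E}.
O on 1 → {P}.
No 1-transition from E, F, J, L, P, Q, R.
Union after reading 1: {E, F, K, P, R}.
Now take the ε-closure:
From E via ε: add I, Q.
From K via ε: add M.
From Q via ε: add L.
From L via ε: add J.
No new states can be added; the closed set is {E, F, I, J, K, L, M, P, Q, R}.

{E, F, I, J, K, L, M, P, Q, R}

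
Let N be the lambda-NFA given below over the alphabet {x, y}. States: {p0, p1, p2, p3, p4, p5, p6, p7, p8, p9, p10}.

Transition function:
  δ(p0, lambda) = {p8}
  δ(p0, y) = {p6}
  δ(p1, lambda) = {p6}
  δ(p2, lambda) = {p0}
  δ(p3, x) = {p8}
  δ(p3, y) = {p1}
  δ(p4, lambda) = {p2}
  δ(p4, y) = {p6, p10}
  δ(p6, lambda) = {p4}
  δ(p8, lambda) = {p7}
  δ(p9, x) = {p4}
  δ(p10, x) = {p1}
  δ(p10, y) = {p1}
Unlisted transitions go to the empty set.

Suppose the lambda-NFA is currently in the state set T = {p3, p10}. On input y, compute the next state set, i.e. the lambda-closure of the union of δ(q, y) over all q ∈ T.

{p0, p1, p2, p4, p6, p7, p8}

p3 on y → {p1}.
p10 on y → {p1}.
Union after reading y: {p1}.
Now take the lambda-closure:
From p1 via lambda: add p6.
From p6 via lambda: add p4.
From p4 via lambda: add p2.
From p2 via lambda: add p0.
From p0 via lambda: add p8.
From p8 via lambda: add p7.
No new states can be added; the closed set is {p0, p1, p2, p4, p6, p7, p8}.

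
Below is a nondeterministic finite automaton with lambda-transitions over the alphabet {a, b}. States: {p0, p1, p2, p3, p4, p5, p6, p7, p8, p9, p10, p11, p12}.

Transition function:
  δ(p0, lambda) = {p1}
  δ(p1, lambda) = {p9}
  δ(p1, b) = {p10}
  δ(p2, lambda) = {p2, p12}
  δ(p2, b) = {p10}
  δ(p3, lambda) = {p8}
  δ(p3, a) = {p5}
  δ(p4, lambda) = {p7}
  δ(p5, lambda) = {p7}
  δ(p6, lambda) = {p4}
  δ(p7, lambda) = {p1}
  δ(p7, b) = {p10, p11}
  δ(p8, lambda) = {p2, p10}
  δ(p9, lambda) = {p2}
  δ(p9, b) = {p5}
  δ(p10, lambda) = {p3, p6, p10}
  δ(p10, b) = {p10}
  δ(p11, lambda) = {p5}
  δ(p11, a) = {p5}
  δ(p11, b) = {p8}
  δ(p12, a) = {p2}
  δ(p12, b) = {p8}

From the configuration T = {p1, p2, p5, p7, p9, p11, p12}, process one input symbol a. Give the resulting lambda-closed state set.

{p1, p2, p5, p7, p9, p12}

p11 on a → {p5}.
p12 on a → {p2}.
No a-transition from p1, p2, p5, p7, p9.
Union after reading a: {p2, p5}.
Now take the lambda-closure:
From p2 via lambda: add p12.
From p5 via lambda: add p7.
From p7 via lambda: add p1.
From p1 via lambda: add p9.
No new states can be added; the closed set is {p1, p2, p5, p7, p9, p12}.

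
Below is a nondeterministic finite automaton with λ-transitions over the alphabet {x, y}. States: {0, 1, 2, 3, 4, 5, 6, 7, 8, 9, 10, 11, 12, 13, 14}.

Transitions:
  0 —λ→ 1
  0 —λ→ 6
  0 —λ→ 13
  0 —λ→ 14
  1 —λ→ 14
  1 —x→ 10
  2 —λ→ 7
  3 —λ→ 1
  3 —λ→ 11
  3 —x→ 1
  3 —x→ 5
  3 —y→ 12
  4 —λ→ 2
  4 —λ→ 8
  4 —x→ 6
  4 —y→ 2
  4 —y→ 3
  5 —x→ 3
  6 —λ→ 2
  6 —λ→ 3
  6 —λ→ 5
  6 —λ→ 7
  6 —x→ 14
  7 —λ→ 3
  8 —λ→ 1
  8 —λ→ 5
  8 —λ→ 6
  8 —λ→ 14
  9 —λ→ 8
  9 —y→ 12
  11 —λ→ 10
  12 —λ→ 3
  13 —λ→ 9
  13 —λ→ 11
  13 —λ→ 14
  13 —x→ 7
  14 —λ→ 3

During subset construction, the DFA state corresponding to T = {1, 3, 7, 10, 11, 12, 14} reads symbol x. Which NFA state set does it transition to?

{1, 3, 5, 10, 11, 14}

1 on x → {10}.
3 on x → {1, 5}.
No x-transition from 7, 10, 11, 12, 14.
Union after reading x: {1, 5, 10}.
Now take the λ-closure:
From 1 via λ: add 14.
From 14 via λ: add 3.
From 3 via λ: add 11.
No new states can be added; the closed set is {1, 3, 5, 10, 11, 14}.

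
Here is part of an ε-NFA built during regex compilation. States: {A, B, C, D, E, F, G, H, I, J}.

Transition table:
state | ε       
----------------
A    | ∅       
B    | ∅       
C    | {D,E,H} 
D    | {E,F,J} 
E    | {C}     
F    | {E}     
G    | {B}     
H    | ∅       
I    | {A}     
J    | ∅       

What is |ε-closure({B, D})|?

Start with {B, D}.
From D via ε: add E, F, J.
From E via ε: add C.
From C via ε: add H.
ε-closure = {B, C, D, E, F, H, J}, which has 7 states.

7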